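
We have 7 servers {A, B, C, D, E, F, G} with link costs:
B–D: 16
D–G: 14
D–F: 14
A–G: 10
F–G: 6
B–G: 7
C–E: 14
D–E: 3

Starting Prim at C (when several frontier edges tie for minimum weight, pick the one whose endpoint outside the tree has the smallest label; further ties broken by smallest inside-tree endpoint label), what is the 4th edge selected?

F-G

Grow the tree from C using Prim:
Step 1: cheapest edge leaving the tree is C–E (14); add E.
Step 2: cheapest edge leaving the tree is D–E (3); add D.
Step 3: cheapest edge leaving the tree is D–F (14); add F.
Step 4: cheapest edge leaving the tree is F–G (6); add G.
Step 5: cheapest edge leaving the tree is B–G (7); add B.
Step 6: cheapest edge leaving the tree is A–G (10); add A.
The 4th edge added is F–G.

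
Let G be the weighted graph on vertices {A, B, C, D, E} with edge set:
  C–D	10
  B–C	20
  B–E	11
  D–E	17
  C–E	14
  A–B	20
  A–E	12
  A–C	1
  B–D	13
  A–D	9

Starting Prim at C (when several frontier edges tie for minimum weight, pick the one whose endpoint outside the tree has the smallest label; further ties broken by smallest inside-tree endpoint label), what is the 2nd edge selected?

A-D

Prim's algorithm from C:
Step 1: frontier [A–C 1, C–D 10, C–E 14, B–C 20] → take A–C (1); add A.
Step 2: frontier [A–D 9, A–E 12, A–B 20, C–D 10, C–E 14, B–C 20] → take A–D (9); add D.
Step 3: frontier [A–E 12, A–B 20, C–E 14, B–C 20, B–D 13, D–E 17] → take A–E (12); add E.
Step 4: frontier [A–B 20, B–C 20, B–D 13, B–E 11] → take B–E (11); add B.
The 2nd edge added is A–D.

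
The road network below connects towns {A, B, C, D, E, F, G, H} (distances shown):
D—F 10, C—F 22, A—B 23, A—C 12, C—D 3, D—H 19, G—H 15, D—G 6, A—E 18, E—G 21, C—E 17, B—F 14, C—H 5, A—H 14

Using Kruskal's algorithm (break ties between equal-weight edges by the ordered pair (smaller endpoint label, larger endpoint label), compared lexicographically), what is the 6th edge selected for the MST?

B-F

Kruskal: consider edges lightest-first.
C—D (3): add — endpoints in different components.
C—H (5): add — endpoints in different components.
D—G (6): add — endpoints in different components.
D—F (10): add — endpoints in different components.
A—C (12): add — endpoints in different components.
A—H (14): skip — A and H already connected.
B—F (14): add — endpoints in different components.
G—H (15): skip — G and H already connected.
C—E (17): add — endpoints in different components.
The 6th edge added is B—F.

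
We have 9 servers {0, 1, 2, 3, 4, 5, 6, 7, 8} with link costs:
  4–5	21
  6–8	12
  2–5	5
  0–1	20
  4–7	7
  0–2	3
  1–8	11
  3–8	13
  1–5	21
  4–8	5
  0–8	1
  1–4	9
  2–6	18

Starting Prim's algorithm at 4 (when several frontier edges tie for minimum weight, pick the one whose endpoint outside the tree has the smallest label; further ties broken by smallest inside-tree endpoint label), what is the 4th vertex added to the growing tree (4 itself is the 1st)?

2

Prim, starting at 4.
Step 1: frontier [4–8 5, 4–7 7, 1–4 9, 4–5 21] → take 4–8 (5); add 8.
Step 2: frontier [4–7 7, 1–4 9, 4–5 21, 0–8 1, 1–8 11, 6–8 12, 3–8 13] → take 0–8 (1); add 0.
Step 3: frontier [0–2 3, 0–1 20, 4–7 7, 1–4 9, 4–5 21, 1–8 11, 6–8 12, 3–8 13] → take 0–2 (3); add 2.
Step 4: frontier [0–1 20, 2–5 5, 2–6 18, 4–7 7, 1–4 9, 4–5 21, 1–8 11, 6–8 12, 3–8 13] → take 2–5 (5); add 5.
Step 5: frontier [0–1 20, 2–6 18, 4–7 7, 1–4 9, 1–5 21, 1–8 11, 6–8 12, 3–8 13] → take 4–7 (7); add 7.
Step 6: frontier [0–1 20, 2–6 18, 1–4 9, 1–5 21, 1–8 11, 6–8 12, 3–8 13] → take 1–4 (9); add 1.
Step 7: frontier [2–6 18, 6–8 12, 3–8 13] → take 6–8 (12); add 6.
Step 8: frontier [3–8 13] → take 3–8 (13); add 3.
Vertex order: 4, 8, 0, 2, 5, 7, 1, 6, 3. The 4th vertex is 2.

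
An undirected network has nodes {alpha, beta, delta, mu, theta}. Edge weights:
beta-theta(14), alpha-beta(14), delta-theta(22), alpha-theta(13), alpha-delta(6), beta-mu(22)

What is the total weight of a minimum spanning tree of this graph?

Prim, starting at mu.
Step 1: frontier [beta-mu 22] → take beta-mu (22); add beta.
Step 2: frontier [alpha-beta 14, beta-theta 14] → take alpha-beta (14); add alpha.
Step 3: frontier [alpha-delta 6, alpha-theta 13, beta-theta 14] → take alpha-delta (6); add delta.
Step 4: frontier [alpha-theta 13, beta-theta 14, delta-theta 22] → take alpha-theta (13); add theta.
MST edges: beta-mu, alpha-beta, alpha-delta, alpha-theta; total weight 22+14+6+13 = 55.

55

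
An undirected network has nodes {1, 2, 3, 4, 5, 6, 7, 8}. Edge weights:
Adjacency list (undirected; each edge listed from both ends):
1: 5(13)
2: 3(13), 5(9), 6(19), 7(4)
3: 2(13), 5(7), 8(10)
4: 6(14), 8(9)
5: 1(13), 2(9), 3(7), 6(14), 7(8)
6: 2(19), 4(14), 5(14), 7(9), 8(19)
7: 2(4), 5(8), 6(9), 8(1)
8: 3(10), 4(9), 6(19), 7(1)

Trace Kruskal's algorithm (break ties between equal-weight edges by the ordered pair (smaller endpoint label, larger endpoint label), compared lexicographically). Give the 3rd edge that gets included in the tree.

Kruskal's algorithm — process edges by increasing weight (ties by edge label):
7 8 (1): add — endpoints in different components.
2 7 (4): add — endpoints in different components.
3 5 (7): add — endpoints in different components.
5 7 (8): add — endpoints in different components.
2 5 (9): skip — 2 and 5 already connected.
4 8 (9): add — endpoints in different components.
6 7 (9): add — endpoints in different components.
3 8 (10): skip — 3 and 8 already connected.
1 5 (13): add — endpoints in different components.
The 3rd edge added is 3 5.

3-5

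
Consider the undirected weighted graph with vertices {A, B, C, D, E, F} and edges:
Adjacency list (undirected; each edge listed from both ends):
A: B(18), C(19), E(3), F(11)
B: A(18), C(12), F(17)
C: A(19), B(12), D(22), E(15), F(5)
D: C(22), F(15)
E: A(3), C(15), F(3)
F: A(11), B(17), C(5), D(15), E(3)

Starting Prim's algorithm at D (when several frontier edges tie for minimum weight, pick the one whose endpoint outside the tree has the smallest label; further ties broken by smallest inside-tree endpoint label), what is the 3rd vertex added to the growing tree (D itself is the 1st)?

Prim's algorithm from D:
Step 1: frontier [D–F 15, C–D 22] → take D–F (15); add F.
Step 2: frontier [C–D 22, E–F 3, C–F 5, A–F 11, B–F 17] → take E–F (3); add E.
Step 3: frontier [C–D 22, A–E 3, C–E 15, C–F 5, A–F 11, B–F 17] → take A–E (3); add A.
Step 4: frontier [A–B 18, A–C 19, C–D 22, C–E 15, C–F 5, B–F 17] → take C–F (5); add C.
Step 5: frontier [A–B 18, B–C 12, B–F 17] → take B–C (12); add B.
Vertex order: D, F, E, A, C, B. The 3rd vertex is E.

E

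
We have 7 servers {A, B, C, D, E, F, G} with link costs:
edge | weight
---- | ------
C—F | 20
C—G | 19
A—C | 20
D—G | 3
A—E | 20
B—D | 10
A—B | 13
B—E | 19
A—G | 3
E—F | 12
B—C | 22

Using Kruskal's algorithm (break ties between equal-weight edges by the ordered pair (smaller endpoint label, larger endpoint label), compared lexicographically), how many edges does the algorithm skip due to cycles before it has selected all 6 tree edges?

Sort edges by weight, then run Kruskal:
A—G (3): add. Components now {A,G} {B} {C} {D} {E} {F}
D—G (3): add. Components now {A,D,G} {B} {C} {E} {F}
B—D (10): add. Components now {A,B,D,G} {C} {E} {F}
E—F (12): add. Components now {A,B,D,G} {C} {E,F}
A—B (13): skip — A and B already connected.
B—E (19): add. Components now {A,B,D,E,F,G} {C}
C—G (19): add. Components now {A,B,C,D,E,F,G}
Edges rejected before the tree was complete: 1.

1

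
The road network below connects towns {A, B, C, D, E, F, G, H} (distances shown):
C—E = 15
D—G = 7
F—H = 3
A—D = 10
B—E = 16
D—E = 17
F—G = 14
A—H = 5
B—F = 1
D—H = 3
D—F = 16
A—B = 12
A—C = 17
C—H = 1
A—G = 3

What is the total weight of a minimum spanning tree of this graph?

31

Grow the tree from B using Prim:
Step 1: cheapest edge leaving the tree is B—F (1); add F.
Step 2: cheapest edge leaving the tree is F—H (3); add H.
Step 3: cheapest edge leaving the tree is C—H (1); add C.
Step 4: cheapest edge leaving the tree is D—H (3); add D.
Step 5: cheapest edge leaving the tree is A—H (5); add A.
Step 6: cheapest edge leaving the tree is A—G (3); add G.
Step 7: cheapest edge leaving the tree is C—E (15); add E.
MST edges: B—F, F—H, C—H, D—H, A—H, A—G, C—E; total weight 1+3+1+3+5+3+15 = 31.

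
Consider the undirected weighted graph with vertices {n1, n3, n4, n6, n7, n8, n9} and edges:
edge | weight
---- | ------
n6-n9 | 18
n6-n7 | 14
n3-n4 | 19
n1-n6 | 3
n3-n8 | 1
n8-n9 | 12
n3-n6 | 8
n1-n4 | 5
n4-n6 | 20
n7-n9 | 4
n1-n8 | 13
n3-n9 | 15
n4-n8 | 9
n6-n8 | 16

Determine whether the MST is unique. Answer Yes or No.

Yes

Kruskal: consider edges lightest-first.
n3-n8 (1): add — endpoints in different components.
n1-n6 (3): add — endpoints in different components.
n7-n9 (4): add — endpoints in different components.
n1-n4 (5): add — endpoints in different components.
n3-n6 (8): add — endpoints in different components.
n4-n8 (9): skip — n4 and n8 already connected.
n8-n9 (12): add — endpoints in different components.
Every non-tree edge has weight strictly greater than the heaviest edge on the tree path between its endpoints, so the MST is unique.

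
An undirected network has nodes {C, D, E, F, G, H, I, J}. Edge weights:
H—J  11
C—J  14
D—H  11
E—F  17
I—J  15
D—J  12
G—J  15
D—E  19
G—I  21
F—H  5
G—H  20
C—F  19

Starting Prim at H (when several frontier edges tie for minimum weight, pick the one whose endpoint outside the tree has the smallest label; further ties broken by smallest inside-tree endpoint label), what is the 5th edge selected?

G-J

Prim's algorithm from H:
Step 1: cheapest edge leaving the tree is F—H (5); add F.
Step 2: cheapest edge leaving the tree is D—H (11); add D.
Step 3: cheapest edge leaving the tree is H—J (11); add J.
Step 4: cheapest edge leaving the tree is C—J (14); add C.
Step 5: cheapest edge leaving the tree is G—J (15); add G.
Step 6: cheapest edge leaving the tree is I—J (15); add I.
Step 7: cheapest edge leaving the tree is E—F (17); add E.
The 5th edge added is G—J.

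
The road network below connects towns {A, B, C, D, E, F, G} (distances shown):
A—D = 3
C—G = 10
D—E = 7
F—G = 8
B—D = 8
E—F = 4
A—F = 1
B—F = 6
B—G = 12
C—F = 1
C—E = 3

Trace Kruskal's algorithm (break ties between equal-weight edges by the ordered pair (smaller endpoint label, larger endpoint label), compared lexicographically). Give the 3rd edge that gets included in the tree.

Sort edges by weight, then run Kruskal:
A—F (1): add. Components now {A,F} {B} {C} {D} {E} {G}
C—F (1): add. Components now {A,C,F} {B} {D} {E} {G}
A—D (3): add. Components now {A,C,D,F} {B} {E} {G}
C—E (3): add. Components now {A,C,D,E,F} {B} {G}
E—F (4): skip — E and F already connected.
B—F (6): add. Components now {A,B,C,D,E,F} {G}
D—E (7): skip — D and E already connected.
B—D (8): skip — B and D already connected.
F—G (8): add. Components now {A,B,C,D,E,F,G}
The 3rd edge added is A—D.

A-D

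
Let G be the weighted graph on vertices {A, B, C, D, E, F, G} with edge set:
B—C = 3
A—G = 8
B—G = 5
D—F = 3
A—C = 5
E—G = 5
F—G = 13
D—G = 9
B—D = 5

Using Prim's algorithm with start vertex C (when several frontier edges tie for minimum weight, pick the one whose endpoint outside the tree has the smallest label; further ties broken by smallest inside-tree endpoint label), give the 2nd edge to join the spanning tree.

A-C

Prim, starting at C.
Step 1: cheapest edge leaving the tree is B—C (3); add B.
Step 2: cheapest edge leaving the tree is A—C (5); add A.
Step 3: cheapest edge leaving the tree is B—D (5); add D.
Step 4: cheapest edge leaving the tree is D—F (3); add F.
Step 5: cheapest edge leaving the tree is B—G (5); add G.
Step 6: cheapest edge leaving the tree is E—G (5); add E.
The 2nd edge added is A—C.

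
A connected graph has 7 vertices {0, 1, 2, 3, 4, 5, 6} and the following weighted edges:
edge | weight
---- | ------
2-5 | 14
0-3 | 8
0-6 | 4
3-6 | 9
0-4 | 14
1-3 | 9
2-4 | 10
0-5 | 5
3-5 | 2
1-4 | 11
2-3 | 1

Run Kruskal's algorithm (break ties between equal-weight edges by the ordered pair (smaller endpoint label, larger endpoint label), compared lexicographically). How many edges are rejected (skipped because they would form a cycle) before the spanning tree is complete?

Sort edges by weight, then run Kruskal:
2-3 (1): add — endpoints in different components.
3-5 (2): add — endpoints in different components.
0-6 (4): add — endpoints in different components.
0-5 (5): add — endpoints in different components.
0-3 (8): skip — 0 and 3 already connected.
1-3 (9): add — endpoints in different components.
3-6 (9): skip — 3 and 6 already connected.
2-4 (10): add — endpoints in different components.
Edges rejected before the tree was complete: 2.

2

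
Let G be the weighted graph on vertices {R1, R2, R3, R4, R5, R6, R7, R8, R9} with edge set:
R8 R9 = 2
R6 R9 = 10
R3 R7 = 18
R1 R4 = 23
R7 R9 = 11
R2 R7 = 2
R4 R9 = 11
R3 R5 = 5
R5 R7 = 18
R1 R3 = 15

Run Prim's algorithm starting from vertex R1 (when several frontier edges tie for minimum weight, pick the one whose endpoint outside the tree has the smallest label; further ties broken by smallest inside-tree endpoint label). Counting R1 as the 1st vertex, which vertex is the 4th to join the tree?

R7

Prim's algorithm from R1:
Step 1: cheapest edge leaving the tree is R1 R3 (15); add R3.
Step 2: cheapest edge leaving the tree is R3 R5 (5); add R5.
Step 3: cheapest edge leaving the tree is R3 R7 (18); add R7.
Step 4: cheapest edge leaving the tree is R2 R7 (2); add R2.
Step 5: cheapest edge leaving the tree is R7 R9 (11); add R9.
Step 6: cheapest edge leaving the tree is R8 R9 (2); add R8.
Step 7: cheapest edge leaving the tree is R6 R9 (10); add R6.
Step 8: cheapest edge leaving the tree is R4 R9 (11); add R4.
Vertex order: R1, R3, R5, R7, R2, R9, R8, R6, R4. The 4th vertex is R7.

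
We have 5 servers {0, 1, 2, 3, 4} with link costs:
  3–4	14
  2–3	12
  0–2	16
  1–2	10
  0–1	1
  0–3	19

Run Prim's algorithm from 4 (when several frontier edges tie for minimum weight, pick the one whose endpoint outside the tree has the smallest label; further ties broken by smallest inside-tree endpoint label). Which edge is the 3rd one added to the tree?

Prim, starting at 4.
Step 1: frontier [3–4 14] → take 3–4 (14); add 3.
Step 2: frontier [2–3 12, 0–3 19] → take 2–3 (12); add 2.
Step 3: frontier [1–2 10, 0–2 16, 0–3 19] → take 1–2 (10); add 1.
Step 4: frontier [0–1 1, 0–2 16, 0–3 19] → take 0–1 (1); add 0.
The 3rd edge added is 1–2.

1-2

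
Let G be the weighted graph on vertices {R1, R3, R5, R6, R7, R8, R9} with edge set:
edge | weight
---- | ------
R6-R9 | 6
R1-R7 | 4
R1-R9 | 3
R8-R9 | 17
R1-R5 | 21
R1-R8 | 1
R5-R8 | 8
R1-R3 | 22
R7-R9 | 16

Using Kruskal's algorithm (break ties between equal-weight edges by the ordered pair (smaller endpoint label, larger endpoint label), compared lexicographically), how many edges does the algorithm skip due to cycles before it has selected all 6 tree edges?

Kruskal's algorithm — process edges by increasing weight (ties by edge label):
R1-R8 (1): add. Components now {R9} {R3} {R1,R8} {R6} {R5} {R7}
R1-R9 (3): add. Components now {R1,R8,R9} {R3} {R6} {R5} {R7}
R1-R7 (4): add. Components now {R1,R7,R8,R9} {R3} {R6} {R5}
R6-R9 (6): add. Components now {R1,R6,R7,R8,R9} {R3} {R5}
R5-R8 (8): add. Components now {R1,R5,R6,R7,R8,R9} {R3}
R7-R9 (16): skip — R9 and R7 already connected.
R8-R9 (17): skip — R9 and R8 already connected.
R1-R5 (21): skip — R1 and R5 already connected.
R1-R3 (22): add. Components now {R1,R3,R5,R6,R7,R8,R9}
Edges rejected before the tree was complete: 3.

3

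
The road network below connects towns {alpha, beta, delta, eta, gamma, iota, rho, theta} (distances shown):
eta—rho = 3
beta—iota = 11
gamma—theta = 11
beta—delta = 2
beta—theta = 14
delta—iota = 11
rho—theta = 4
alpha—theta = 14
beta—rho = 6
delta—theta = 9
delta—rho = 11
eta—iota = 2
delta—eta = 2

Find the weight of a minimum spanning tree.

38

Prim, starting at rho.
Step 1: cheapest edge leaving the tree is eta—rho (3); add eta.
Step 2: cheapest edge leaving the tree is delta—eta (2); add delta.
Step 3: cheapest edge leaving the tree is beta—delta (2); add beta.
Step 4: cheapest edge leaving the tree is eta—iota (2); add iota.
Step 5: cheapest edge leaving the tree is rho—theta (4); add theta.
Step 6: cheapest edge leaving the tree is gamma—theta (11); add gamma.
Step 7: cheapest edge leaving the tree is alpha—theta (14); add alpha.
MST edges: eta—rho, delta—eta, beta—delta, eta—iota, rho—theta, gamma—theta, alpha—theta; total weight 3+2+2+2+4+11+14 = 38.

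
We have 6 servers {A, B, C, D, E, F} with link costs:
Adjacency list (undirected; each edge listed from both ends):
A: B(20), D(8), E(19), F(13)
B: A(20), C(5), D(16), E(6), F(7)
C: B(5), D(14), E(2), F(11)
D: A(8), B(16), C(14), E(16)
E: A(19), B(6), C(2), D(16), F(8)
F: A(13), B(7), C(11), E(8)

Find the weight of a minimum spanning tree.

35

Sort edges by weight, then run Kruskal:
C–E (2): add. Components now {A} {B} {C,E} {D} {F}
B–C (5): add. Components now {A} {B,C,E} {D} {F}
B–E (6): skip — B and E already connected.
B–F (7): add. Components now {A} {B,C,E,F} {D}
A–D (8): add. Components now {A,D} {B,C,E,F}
E–F (8): skip — E and F already connected.
C–F (11): skip — C and F already connected.
A–F (13): add. Components now {A,B,C,D,E,F}
MST edges: C–E, B–C, B–F, A–D, A–F; total weight 2+5+7+8+13 = 35.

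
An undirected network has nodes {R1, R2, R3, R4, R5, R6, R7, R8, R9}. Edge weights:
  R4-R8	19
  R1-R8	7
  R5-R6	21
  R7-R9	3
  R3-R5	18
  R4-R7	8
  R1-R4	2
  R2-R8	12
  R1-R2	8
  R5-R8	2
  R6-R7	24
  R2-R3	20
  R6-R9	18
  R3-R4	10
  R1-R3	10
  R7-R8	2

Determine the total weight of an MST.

52

Prim, starting at R1.
Step 1: cheapest edge leaving the tree is R1-R4 (2); add R4.
Step 2: cheapest edge leaving the tree is R1-R8 (7); add R8.
Step 3: cheapest edge leaving the tree is R5-R8 (2); add R5.
Step 4: cheapest edge leaving the tree is R7-R8 (2); add R7.
Step 5: cheapest edge leaving the tree is R7-R9 (3); add R9.
Step 6: cheapest edge leaving the tree is R1-R2 (8); add R2.
Step 7: cheapest edge leaving the tree is R1-R3 (10); add R3.
Step 8: cheapest edge leaving the tree is R6-R9 (18); add R6.
MST edges: R1-R4, R1-R8, R5-R8, R7-R8, R7-R9, R1-R2, R1-R3, R6-R9; total weight 2+7+2+2+3+8+10+18 = 52.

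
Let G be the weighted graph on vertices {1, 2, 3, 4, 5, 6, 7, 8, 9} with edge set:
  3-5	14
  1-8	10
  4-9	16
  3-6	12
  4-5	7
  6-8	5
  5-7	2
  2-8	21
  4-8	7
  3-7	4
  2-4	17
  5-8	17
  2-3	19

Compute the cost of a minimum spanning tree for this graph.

68

Prim's algorithm from 3:
Step 1: frontier [3-7 4, 3-6 12, 3-5 14, 2-3 19] → take 3-7 (4); add 7.
Step 2: frontier [3-6 12, 3-5 14, 2-3 19, 5-7 2] → take 5-7 (2); add 5.
Step 3: frontier [3-6 12, 2-3 19, 4-5 7, 5-8 17] → take 4-5 (7); add 4.
Step 4: frontier [3-6 12, 2-3 19, 4-8 7, 4-9 16, 2-4 17, 5-8 17] → take 4-8 (7); add 8.
Step 5: frontier [3-6 12, 2-3 19, 4-9 16, 2-4 17, 6-8 5, 1-8 10, 2-8 21] → take 6-8 (5); add 6.
Step 6: frontier [2-3 19, 4-9 16, 2-4 17, 1-8 10, 2-8 21] → take 1-8 (10); add 1.
Step 7: frontier [2-3 19, 4-9 16, 2-4 17, 2-8 21] → take 4-9 (16); add 9.
Step 8: frontier [2-3 19, 2-4 17, 2-8 21] → take 2-4 (17); add 2.
MST edges: 3-7, 5-7, 4-5, 4-8, 6-8, 1-8, 4-9, 2-4; total weight 4+2+7+7+5+10+16+17 = 68.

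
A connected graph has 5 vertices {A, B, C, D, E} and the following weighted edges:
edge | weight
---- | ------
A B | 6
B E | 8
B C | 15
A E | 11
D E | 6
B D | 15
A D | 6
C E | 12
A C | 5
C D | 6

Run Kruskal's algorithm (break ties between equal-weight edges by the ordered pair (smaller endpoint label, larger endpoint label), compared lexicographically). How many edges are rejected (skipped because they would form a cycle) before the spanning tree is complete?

Kruskal: consider edges lightest-first.
A C (5): add. Components now {A,C} {B} {D} {E}
A B (6): add. Components now {A,B,C} {D} {E}
A D (6): add. Components now {A,B,C,D} {E}
C D (6): skip — C and D already connected.
D E (6): add. Components now {A,B,C,D,E}
Edges rejected before the tree was complete: 1.

1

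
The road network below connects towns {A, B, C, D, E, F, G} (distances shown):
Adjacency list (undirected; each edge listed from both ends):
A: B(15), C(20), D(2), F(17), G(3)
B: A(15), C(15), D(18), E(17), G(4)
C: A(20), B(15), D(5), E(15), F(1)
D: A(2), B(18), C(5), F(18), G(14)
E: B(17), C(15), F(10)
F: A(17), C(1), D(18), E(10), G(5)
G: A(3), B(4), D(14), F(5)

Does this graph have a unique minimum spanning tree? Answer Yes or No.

No

Sort edges by weight, then run Kruskal:
C–F (1): add — endpoints in different components.
A–D (2): add — endpoints in different components.
A–G (3): add — endpoints in different components.
B–G (4): add — endpoints in different components.
C–D (5): add — endpoints in different components.
F–G (5): skip — F and G already connected.
E–F (10): add — endpoints in different components.
Non-tree edge F–G has weight 5, equal to the heaviest edge on its tree cycle — swapping gives another MST of the same weight. Not unique.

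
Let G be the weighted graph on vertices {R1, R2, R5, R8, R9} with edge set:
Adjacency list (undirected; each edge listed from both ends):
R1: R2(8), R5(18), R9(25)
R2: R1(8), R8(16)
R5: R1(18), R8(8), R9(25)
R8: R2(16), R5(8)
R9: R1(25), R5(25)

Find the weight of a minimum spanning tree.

Prim, starting at R5.
Step 1: frontier [R5—R8 8, R1—R5 18, R5—R9 25] → take R5—R8 (8); add R8.
Step 2: frontier [R1—R5 18, R5—R9 25, R2—R8 16] → take R2—R8 (16); add R2.
Step 3: frontier [R1—R2 8, R1—R5 18, R5—R9 25] → take R1—R2 (8); add R1.
Step 4: frontier [R1—R9 25, R5—R9 25] → take R1—R9 (25); add R9.
MST edges: R5—R8, R2—R8, R1—R2, R1—R9; total weight 8+16+8+25 = 57.

57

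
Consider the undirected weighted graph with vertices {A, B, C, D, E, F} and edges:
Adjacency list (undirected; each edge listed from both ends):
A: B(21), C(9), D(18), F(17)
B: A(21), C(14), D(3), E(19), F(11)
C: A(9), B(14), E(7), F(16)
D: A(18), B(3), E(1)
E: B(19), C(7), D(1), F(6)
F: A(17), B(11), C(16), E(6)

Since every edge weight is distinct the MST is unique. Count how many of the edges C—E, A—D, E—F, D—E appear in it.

Kruskal: consider edges lightest-first.
D—E (1): add — endpoints in different components.
B—D (3): add — endpoints in different components.
E—F (6): add — endpoints in different components.
C—E (7): add — endpoints in different components.
A—C (9): add — endpoints in different components.
MST edge set: {D—E, B—D, E—F, C—E, A—C}.
Of the listed edges, {C—E, E—F, D—E} are in the MST → 3.

3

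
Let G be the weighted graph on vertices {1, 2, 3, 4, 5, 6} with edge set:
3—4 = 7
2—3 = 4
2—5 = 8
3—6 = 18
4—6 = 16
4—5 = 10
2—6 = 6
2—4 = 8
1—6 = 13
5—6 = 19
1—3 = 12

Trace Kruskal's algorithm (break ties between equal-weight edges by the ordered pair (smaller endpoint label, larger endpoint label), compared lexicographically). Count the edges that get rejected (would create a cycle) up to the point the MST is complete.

Kruskal: consider edges lightest-first.
2—3 (4): add — endpoints in different components.
2—6 (6): add — endpoints in different components.
3—4 (7): add — endpoints in different components.
2—4 (8): skip — 2 and 4 already connected.
2—5 (8): add — endpoints in different components.
4—5 (10): skip — 4 and 5 already connected.
1—3 (12): add — endpoints in different components.
Edges rejected before the tree was complete: 2.

2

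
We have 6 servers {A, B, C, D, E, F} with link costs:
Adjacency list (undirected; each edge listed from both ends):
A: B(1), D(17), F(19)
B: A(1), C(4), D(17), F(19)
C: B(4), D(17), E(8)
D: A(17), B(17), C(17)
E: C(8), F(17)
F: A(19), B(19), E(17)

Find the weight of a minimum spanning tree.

Prim, starting at B.
Step 1: frontier [A–B 1, B–C 4, B–D 17, B–F 19] → take A–B (1); add A.
Step 2: frontier [A–D 17, A–F 19, B–C 4, B–D 17, B–F 19] → take B–C (4); add C.
Step 3: frontier [A–D 17, A–F 19, B–D 17, B–F 19, C–E 8, C–D 17] → take C–E (8); add E.
Step 4: frontier [A–D 17, A–F 19, B–D 17, B–F 19, C–D 17, E–F 17] → take A–D (17); add D.
Step 5: frontier [A–F 19, B–F 19, E–F 17] → take E–F (17); add F.
MST edges: A–B, B–C, C–E, A–D, E–F; total weight 1+4+8+17+17 = 47.

47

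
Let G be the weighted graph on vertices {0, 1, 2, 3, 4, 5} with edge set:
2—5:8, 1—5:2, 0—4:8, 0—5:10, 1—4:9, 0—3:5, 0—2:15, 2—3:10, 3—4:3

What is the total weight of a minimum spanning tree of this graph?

27

Prim's algorithm from 3:
Step 1: cheapest edge leaving the tree is 3—4 (3); add 4.
Step 2: cheapest edge leaving the tree is 0—3 (5); add 0.
Step 3: cheapest edge leaving the tree is 1—4 (9); add 1.
Step 4: cheapest edge leaving the tree is 1—5 (2); add 5.
Step 5: cheapest edge leaving the tree is 2—5 (8); add 2.
MST edges: 3—4, 0—3, 1—4, 1—5, 2—5; total weight 3+5+9+2+8 = 27.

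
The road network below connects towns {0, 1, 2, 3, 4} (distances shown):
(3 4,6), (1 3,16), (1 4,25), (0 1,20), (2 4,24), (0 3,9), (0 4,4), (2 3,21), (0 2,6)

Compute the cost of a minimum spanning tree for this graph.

Prim, starting at 1.
Step 1: frontier [1 3 16, 0 1 20, 1 4 25] → take 1 3 (16); add 3.
Step 2: frontier [0 1 20, 1 4 25, 3 4 6, 0 3 9, 2 3 21] → take 3 4 (6); add 4.
Step 3: frontier [0 1 20, 0 3 9, 2 3 21, 0 4 4, 2 4 24] → take 0 4 (4); add 0.
Step 4: frontier [0 2 6, 2 3 21, 2 4 24] → take 0 2 (6); add 2.
MST edges: 1 3, 3 4, 0 4, 0 2; total weight 16+6+4+6 = 32.

32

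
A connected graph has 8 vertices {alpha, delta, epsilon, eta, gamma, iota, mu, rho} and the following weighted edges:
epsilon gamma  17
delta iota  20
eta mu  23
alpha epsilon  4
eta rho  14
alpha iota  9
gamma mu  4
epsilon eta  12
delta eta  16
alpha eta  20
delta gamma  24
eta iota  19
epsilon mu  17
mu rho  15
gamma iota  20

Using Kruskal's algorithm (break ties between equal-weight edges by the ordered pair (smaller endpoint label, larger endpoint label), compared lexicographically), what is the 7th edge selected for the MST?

Sort edges by weight, then run Kruskal:
alpha epsilon (4): add — endpoints in different components.
gamma mu (4): add — endpoints in different components.
alpha iota (9): add — endpoints in different components.
epsilon eta (12): add — endpoints in different components.
eta rho (14): add — endpoints in different components.
mu rho (15): add — endpoints in different components.
delta eta (16): add — endpoints in different components.
The 7th edge added is delta eta.

delta-eta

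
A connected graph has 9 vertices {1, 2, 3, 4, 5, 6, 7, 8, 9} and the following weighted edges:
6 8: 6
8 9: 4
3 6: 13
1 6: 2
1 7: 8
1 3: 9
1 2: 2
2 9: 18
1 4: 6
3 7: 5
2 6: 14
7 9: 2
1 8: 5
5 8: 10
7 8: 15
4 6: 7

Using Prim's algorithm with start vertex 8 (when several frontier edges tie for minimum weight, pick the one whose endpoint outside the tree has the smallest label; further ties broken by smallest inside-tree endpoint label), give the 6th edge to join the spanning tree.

3-7

Prim's algorithm from 8:
Step 1: cheapest edge leaving the tree is 8 9 (4); add 9.
Step 2: cheapest edge leaving the tree is 7 9 (2); add 7.
Step 3: cheapest edge leaving the tree is 1 8 (5); add 1.
Step 4: cheapest edge leaving the tree is 1 2 (2); add 2.
Step 5: cheapest edge leaving the tree is 1 6 (2); add 6.
Step 6: cheapest edge leaving the tree is 3 7 (5); add 3.
Step 7: cheapest edge leaving the tree is 1 4 (6); add 4.
Step 8: cheapest edge leaving the tree is 5 8 (10); add 5.
The 6th edge added is 3 7.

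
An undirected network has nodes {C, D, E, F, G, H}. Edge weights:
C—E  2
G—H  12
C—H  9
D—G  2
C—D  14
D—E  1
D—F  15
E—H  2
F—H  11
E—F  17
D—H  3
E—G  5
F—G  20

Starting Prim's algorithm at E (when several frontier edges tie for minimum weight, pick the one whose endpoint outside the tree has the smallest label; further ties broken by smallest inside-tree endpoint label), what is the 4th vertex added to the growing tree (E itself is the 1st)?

Grow the tree from E using Prim:
Step 1: cheapest edge leaving the tree is D—E (1); add D.
Step 2: cheapest edge leaving the tree is C—E (2); add C.
Step 3: cheapest edge leaving the tree is D—G (2); add G.
Step 4: cheapest edge leaving the tree is E—H (2); add H.
Step 5: cheapest edge leaving the tree is F—H (11); add F.
Vertex order: E, D, C, G, H, F. The 4th vertex is G.

G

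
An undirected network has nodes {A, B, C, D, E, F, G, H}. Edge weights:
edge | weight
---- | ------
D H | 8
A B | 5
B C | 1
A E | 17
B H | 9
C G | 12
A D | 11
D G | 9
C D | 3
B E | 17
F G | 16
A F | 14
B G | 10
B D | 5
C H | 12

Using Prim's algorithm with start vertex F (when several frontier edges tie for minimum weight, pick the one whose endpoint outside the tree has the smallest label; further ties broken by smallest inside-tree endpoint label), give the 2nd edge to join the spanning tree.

A-B

Prim, starting at F.
Step 1: cheapest edge leaving the tree is A F (14); add A.
Step 2: cheapest edge leaving the tree is A B (5); add B.
Step 3: cheapest edge leaving the tree is B C (1); add C.
Step 4: cheapest edge leaving the tree is C D (3); add D.
Step 5: cheapest edge leaving the tree is D H (8); add H.
Step 6: cheapest edge leaving the tree is D G (9); add G.
Step 7: cheapest edge leaving the tree is A E (17); add E.
The 2nd edge added is A B.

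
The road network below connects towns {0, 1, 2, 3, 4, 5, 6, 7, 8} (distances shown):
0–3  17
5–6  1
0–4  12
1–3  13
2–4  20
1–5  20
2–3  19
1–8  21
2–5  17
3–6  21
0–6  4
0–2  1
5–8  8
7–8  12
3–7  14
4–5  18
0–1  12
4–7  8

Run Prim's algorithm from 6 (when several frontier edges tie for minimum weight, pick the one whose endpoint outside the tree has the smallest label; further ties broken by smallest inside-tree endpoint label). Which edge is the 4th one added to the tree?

Grow the tree from 6 using Prim:
Step 1: cheapest edge leaving the tree is 5–6 (1); add 5.
Step 2: cheapest edge leaving the tree is 0–6 (4); add 0.
Step 3: cheapest edge leaving the tree is 0–2 (1); add 2.
Step 4: cheapest edge leaving the tree is 5–8 (8); add 8.
Step 5: cheapest edge leaving the tree is 0–1 (12); add 1.
Step 6: cheapest edge leaving the tree is 0–4 (12); add 4.
Step 7: cheapest edge leaving the tree is 4–7 (8); add 7.
Step 8: cheapest edge leaving the tree is 1–3 (13); add 3.
The 4th edge added is 5–8.

5-8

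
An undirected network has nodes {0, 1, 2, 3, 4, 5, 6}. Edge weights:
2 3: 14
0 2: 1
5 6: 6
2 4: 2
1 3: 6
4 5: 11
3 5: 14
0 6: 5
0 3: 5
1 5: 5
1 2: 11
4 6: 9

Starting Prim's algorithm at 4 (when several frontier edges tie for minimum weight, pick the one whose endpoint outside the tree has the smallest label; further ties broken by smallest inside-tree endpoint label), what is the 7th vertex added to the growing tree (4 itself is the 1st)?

Grow the tree from 4 using Prim:
Step 1: frontier [2 4 2, 4 6 9, 4 5 11] → take 2 4 (2); add 2.
Step 2: frontier [0 2 1, 1 2 11, 2 3 14, 4 6 9, 4 5 11] → take 0 2 (1); add 0.
Step 3: frontier [0 3 5, 0 6 5, 1 2 11, 2 3 14, 4 6 9, 4 5 11] → take 0 3 (5); add 3.
Step 4: frontier [0 6 5, 1 2 11, 1 3 6, 3 5 14, 4 6 9, 4 5 11] → take 0 6 (5); add 6.
Step 5: frontier [1 2 11, 1 3 6, 3 5 14, 4 5 11, 5 6 6] → take 1 3 (6); add 1.
Step 6: frontier [1 5 5, 3 5 14, 4 5 11, 5 6 6] → take 1 5 (5); add 5.
Vertex order: 4, 2, 0, 3, 6, 1, 5. The 7th vertex is 5.

5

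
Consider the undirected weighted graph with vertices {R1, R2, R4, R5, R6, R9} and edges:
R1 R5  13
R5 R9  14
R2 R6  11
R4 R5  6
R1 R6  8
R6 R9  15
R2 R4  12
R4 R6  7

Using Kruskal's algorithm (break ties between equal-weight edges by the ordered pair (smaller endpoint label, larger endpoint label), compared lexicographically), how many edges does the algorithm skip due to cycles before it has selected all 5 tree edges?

2

Kruskal: consider edges lightest-first.
R4 R5 (6): add. Components now {R6} {R4,R5} {R9} {R2} {R1}
R4 R6 (7): add. Components now {R4,R5,R6} {R9} {R2} {R1}
R1 R6 (8): add. Components now {R1,R4,R5,R6} {R9} {R2}
R2 R6 (11): add. Components now {R1,R2,R4,R5,R6} {R9}
R2 R4 (12): skip — R4 and R2 already connected.
R1 R5 (13): skip — R5 and R1 already connected.
R5 R9 (14): add. Components now {R1,R2,R4,R5,R6,R9}
Edges rejected before the tree was complete: 2.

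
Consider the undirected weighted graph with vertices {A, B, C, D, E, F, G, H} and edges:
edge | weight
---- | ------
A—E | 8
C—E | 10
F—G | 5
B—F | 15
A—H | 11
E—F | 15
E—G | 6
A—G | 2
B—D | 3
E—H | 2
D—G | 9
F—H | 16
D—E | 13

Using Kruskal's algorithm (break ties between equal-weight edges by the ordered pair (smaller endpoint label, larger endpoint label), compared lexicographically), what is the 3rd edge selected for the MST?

B-D

Sort edges by weight, then run Kruskal:
A—G (2): add — endpoints in different components.
E—H (2): add — endpoints in different components.
B—D (3): add — endpoints in different components.
F—G (5): add — endpoints in different components.
E—G (6): add — endpoints in different components.
A—E (8): skip — A and E already connected.
D—G (9): add — endpoints in different components.
C—E (10): add — endpoints in different components.
The 3rd edge added is B—D.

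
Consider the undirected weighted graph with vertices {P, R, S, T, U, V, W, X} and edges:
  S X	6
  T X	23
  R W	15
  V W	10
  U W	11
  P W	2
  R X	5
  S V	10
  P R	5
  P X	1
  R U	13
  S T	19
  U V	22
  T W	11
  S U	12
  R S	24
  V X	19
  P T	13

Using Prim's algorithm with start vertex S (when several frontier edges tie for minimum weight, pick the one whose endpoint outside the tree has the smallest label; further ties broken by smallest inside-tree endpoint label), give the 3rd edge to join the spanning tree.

Prim, starting at S.
Step 1: cheapest edge leaving the tree is S X (6); add X.
Step 2: cheapest edge leaving the tree is P X (1); add P.
Step 3: cheapest edge leaving the tree is P W (2); add W.
Step 4: cheapest edge leaving the tree is P R (5); add R.
Step 5: cheapest edge leaving the tree is S V (10); add V.
Step 6: cheapest edge leaving the tree is T W (11); add T.
Step 7: cheapest edge leaving the tree is U W (11); add U.
The 3rd edge added is P W.

P-W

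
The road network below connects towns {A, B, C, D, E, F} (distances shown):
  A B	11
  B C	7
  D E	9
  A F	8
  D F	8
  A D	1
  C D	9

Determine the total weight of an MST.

34

Prim's algorithm from D:
Step 1: frontier [A D 1, D F 8, C D 9, D E 9] → take A D (1); add A.
Step 2: frontier [A F 8, A B 11, D F 8, C D 9, D E 9] → take A F (8); add F.
Step 3: frontier [A B 11, C D 9, D E 9] → take C D (9); add C.
Step 4: frontier [A B 11, B C 7, D E 9] → take B C (7); add B.
Step 5: frontier [D E 9] → take D E (9); add E.
MST edges: A D, A F, C D, B C, D E; total weight 1+8+9+7+9 = 34.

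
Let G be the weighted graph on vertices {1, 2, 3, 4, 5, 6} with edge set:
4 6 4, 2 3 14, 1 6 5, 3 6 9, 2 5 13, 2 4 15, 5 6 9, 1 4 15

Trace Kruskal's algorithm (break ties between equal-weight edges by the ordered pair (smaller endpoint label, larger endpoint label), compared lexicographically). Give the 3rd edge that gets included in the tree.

3-6

Kruskal's algorithm — process edges by increasing weight (ties by edge label):
4 6 (4): add. Components now {1} {2} {3} {4,6} {5}
1 6 (5): add. Components now {1,4,6} {2} {3} {5}
3 6 (9): add. Components now {1,3,4,6} {2} {5}
5 6 (9): add. Components now {1,3,4,5,6} {2}
2 5 (13): add. Components now {1,2,3,4,5,6}
The 3rd edge added is 3 6.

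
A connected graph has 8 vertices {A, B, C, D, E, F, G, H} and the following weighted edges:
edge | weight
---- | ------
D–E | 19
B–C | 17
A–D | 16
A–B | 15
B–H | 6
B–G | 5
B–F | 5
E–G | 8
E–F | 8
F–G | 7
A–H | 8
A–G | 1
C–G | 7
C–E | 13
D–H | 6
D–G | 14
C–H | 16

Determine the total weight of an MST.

38

Kruskal's algorithm — process edges by increasing weight (ties by edge label):
A–G (1): add — endpoints in different components.
B–F (5): add — endpoints in different components.
B–G (5): add — endpoints in different components.
B–H (6): add — endpoints in different components.
D–H (6): add — endpoints in different components.
C–G (7): add — endpoints in different components.
F–G (7): skip — F and G already connected.
A–H (8): skip — A and H already connected.
E–F (8): add — endpoints in different components.
MST edges: A–G, B–F, B–G, B–H, D–H, C–G, E–F; total weight 1+5+5+6+6+7+8 = 38.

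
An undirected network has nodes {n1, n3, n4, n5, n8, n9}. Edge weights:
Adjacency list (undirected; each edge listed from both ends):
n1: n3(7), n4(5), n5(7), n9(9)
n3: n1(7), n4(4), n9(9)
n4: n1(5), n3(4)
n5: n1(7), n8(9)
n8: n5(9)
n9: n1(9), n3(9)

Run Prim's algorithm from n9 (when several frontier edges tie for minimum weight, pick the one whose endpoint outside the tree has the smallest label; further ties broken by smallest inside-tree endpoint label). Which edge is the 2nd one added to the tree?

n1-n4

Prim, starting at n9.
Step 1: frontier [n1—n9 9, n3—n9 9] → take n1—n9 (9); add n1.
Step 2: frontier [n1—n4 5, n1—n3 7, n1—n5 7, n3—n9 9] → take n1—n4 (5); add n4.
Step 3: frontier [n1—n3 7, n1—n5 7, n3—n4 4, n3—n9 9] → take n3—n4 (4); add n3.
Step 4: frontier [n1—n5 7] → take n1—n5 (7); add n5.
Step 5: frontier [n5—n8 9] → take n5—n8 (9); add n8.
The 2nd edge added is n1—n4.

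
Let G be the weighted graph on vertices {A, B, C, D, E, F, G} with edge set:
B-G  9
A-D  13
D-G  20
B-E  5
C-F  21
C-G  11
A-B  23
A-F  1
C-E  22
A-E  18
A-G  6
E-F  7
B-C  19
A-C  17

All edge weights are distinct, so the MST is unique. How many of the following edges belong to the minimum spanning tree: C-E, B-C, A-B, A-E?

0

Sort edges by weight, then run Kruskal:
A-F (1): add — endpoints in different components.
B-E (5): add — endpoints in different components.
A-G (6): add — endpoints in different components.
E-F (7): add — endpoints in different components.
B-G (9): skip — B and G already connected.
C-G (11): add — endpoints in different components.
A-D (13): add — endpoints in different components.
MST edge set: {A-F, B-E, A-G, E-F, C-G, A-D}.
Of the listed edges, {} are in the MST → 0.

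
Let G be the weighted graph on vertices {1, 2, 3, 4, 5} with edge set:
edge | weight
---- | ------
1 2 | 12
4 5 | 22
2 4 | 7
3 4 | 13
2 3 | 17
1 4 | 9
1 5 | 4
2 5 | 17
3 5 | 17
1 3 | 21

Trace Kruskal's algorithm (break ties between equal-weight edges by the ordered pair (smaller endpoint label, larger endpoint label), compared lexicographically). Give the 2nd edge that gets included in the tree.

2-4

Kruskal: consider edges lightest-first.
1 5 (4): add. Components now {1,5} {2} {3} {4}
2 4 (7): add. Components now {1,5} {2,4} {3}
1 4 (9): add. Components now {1,2,4,5} {3}
1 2 (12): skip — 1 and 2 already connected.
3 4 (13): add. Components now {1,2,3,4,5}
The 2nd edge added is 2 4.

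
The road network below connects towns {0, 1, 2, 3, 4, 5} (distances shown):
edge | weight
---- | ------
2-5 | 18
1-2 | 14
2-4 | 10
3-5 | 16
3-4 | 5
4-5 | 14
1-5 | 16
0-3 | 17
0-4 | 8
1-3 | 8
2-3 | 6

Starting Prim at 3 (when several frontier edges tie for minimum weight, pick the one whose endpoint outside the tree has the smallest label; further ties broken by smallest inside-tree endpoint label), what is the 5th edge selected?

Prim's algorithm from 3:
Step 1: frontier [3-4 5, 2-3 6, 1-3 8, 3-5 16, 0-3 17] → take 3-4 (5); add 4.
Step 2: frontier [2-3 6, 1-3 8, 3-5 16, 0-3 17, 0-4 8, 2-4 10, 4-5 14] → take 2-3 (6); add 2.
Step 3: frontier [1-2 14, 2-5 18, 1-3 8, 3-5 16, 0-3 17, 0-4 8, 4-5 14] → take 0-4 (8); add 0.
Step 4: frontier [1-2 14, 2-5 18, 1-3 8, 3-5 16, 4-5 14] → take 1-3 (8); add 1.
Step 5: frontier [1-5 16, 2-5 18, 3-5 16, 4-5 14] → take 4-5 (14); add 5.
The 5th edge added is 4-5.

4-5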